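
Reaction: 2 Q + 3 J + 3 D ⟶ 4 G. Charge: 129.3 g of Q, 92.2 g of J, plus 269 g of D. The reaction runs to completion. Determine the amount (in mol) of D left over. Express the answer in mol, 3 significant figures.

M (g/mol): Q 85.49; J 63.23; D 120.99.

n(Q) = 129.3 / 85.49 = 1.512 mol
n(J) = 92.20 / 63.23 = 1.458 mol
n(D) = 269.0 / 120.99 = 2.223 mol
n/ν → Q: 0.7560, J: 0.4860, D: 0.7410; J is limiting.
D consumed = (3/3) × 1.458 = 1.458 mol
D remaining = 2.223 − 1.458 = 0.7650 mol

0.765 mol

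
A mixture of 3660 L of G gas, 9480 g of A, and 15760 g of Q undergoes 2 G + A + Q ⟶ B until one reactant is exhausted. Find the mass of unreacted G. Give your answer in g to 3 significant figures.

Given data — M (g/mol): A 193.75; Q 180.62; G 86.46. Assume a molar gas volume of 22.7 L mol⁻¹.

5480 g

n(G) = 3660 / 22.7 = 161.2 mol
n(A) = 9480 / 193.75 = 48.93 mol
n(Q) = 15760 / 180.62 = 87.26 mol
n/ν for G = 161.2/2 = 80.60
n/ν for A = 48.93/1 = 48.93
n/ν for Q = 87.26/1 = 87.26
Smallest n/ν is A → limiting reagent.
G consumed = (2/1) × 48.93 = 97.86 mol
G remaining = 161.2 − 97.86 = 63.34 mol
mass = 63.34 × 86.46 = 5476 g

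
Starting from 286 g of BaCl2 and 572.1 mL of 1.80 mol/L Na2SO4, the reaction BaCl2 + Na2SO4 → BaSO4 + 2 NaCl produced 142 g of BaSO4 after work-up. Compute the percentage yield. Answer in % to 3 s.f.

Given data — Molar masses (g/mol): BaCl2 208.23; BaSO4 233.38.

59.1 %

n(BaCl2) = 286.0 / 208.23 = 1.373 mol
n(Na2SO4) = 1.80 × 572.1/1000 = 1.030 mol
n/ν → BaCl2: 1.373, Na2SO4: 1.030; Na2SO4 is limiting.
theoretical n(BaSO4) = (1/1) × 1.030 = 1.030 mol → 240.4 g
% yield = 142 / 240.4 × 100 = 59.07 %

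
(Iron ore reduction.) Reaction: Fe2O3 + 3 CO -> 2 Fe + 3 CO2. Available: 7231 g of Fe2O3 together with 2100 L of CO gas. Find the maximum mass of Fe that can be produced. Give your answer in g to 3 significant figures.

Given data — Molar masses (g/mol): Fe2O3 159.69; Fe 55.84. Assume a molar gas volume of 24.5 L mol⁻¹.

3190 g

n(Fe2O3) = 7231 / 159.69 = 45.28 mol
n(CO) = 2100 / 24.5 = 85.71 mol
n/ν → Fe2O3: 45.28, CO: 28.57; CO is limiting.
n(Fe) = (2/3) × 85.71 = 57.14 mol
mass = 57.14 × 55.84 = 3191 g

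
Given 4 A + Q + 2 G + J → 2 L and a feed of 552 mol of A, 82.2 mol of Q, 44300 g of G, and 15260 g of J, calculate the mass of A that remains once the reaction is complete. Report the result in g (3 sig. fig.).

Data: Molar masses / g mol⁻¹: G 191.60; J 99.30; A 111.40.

24900 g

n(A) = 552.0 mol
n(Q) = 82.20 mol
n(G) = 44300 / 191.60 = 231.2 mol
n(J) = 15260 / 99.30 = 153.7 mol
n/ν for A = 552.0/4 = 138.0
n/ν for Q = 82.20/1 = 82.20
n/ν for G = 231.2/2 = 115.6
n/ν for J = 153.7/1 = 153.7
Smallest n/ν is Q → limiting reagent.
A consumed = (4/1) × 82.20 = 328.8 mol
A remaining = 552.0 − 328.8 = 223.2 mol
mass = 223.2 × 111.40 = 24860 g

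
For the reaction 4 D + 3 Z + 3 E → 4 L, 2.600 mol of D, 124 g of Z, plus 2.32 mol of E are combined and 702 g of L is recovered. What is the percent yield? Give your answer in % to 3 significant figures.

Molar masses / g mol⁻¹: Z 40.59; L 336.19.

80.3 %

n(D) = 2.600 mol
n(Z) = 124.0 / 40.59 = 3.055 mol
n(E) = 2.320 mol
n/ν for D = 2.600/4 = 0.6500
n/ν for Z = 3.055/3 = 1.018
n/ν for E = 2.320/3 = 0.7733
Smallest n/ν is D → limiting reagent.
theoretical n(L) = (4/4) × 2.600 = 2.600 mol → 874.1 g
% yield = 702 / 874.1 × 100 = 80.31 %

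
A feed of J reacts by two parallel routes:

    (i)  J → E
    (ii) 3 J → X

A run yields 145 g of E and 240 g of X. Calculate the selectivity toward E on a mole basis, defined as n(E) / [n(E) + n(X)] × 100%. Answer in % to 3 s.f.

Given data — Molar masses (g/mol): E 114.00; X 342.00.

n(E) = 145 / 114.00 = 1.272 mol
n(X) = 240 / 342.00 = 0.7018 mol
selectivity = 1.272/(1.272+0.7018) × 100 = 64.44 %

64.4 %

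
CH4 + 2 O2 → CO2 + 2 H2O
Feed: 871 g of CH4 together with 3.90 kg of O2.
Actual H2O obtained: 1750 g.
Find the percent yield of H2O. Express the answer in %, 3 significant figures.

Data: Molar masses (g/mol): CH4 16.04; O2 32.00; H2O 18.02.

89.4 %

n(CH4) = 871.0 / 16.04 = 54.30 mol
n(O2) = 3.900×1000 / 32.00 = 121.9 mol
n/ν for CH4 = 54.30/1 = 54.30
n/ν for O2 = 121.9/2 = 60.95
Smallest n/ν is CH4 → limiting reagent.
theoretical n(H2O) = (2/1) × 54.30 = 108.6 mol → 1957 g
% yield = 1750 / 1957 × 100 = 89.42 %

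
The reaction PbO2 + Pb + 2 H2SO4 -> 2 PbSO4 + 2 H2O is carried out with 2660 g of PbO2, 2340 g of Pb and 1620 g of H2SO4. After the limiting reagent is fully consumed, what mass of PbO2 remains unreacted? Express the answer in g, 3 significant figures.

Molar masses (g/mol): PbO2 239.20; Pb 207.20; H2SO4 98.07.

684 g

n(PbO2) = 2660 / 239.20 = 11.12 mol
n(Pb) = 2340 / 207.20 = 11.29 mol
n(H2SO4) = 1620 / 98.07 = 16.52 mol
n/ν for PbO2 = 11.12/1 = 11.12
n/ν for Pb = 11.29/1 = 11.29
n/ν for H2SO4 = 16.52/2 = 8.260
Smallest n/ν is H2SO4 → limiting reagent.
PbO2 consumed = (1/2) × 16.52 = 8.260 mol
PbO2 remaining = 11.12 − 8.260 = 2.860 mol
mass = 2.860 × 239.20 = 684.1 g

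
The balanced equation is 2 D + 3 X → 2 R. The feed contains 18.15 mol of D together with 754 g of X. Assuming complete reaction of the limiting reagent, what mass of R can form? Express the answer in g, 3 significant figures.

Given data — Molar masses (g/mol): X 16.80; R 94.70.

n(D) = 18.15 mol
n(X) = 754.0 / 16.80 = 44.88 mol
n/ν → D: 9.075, X: 14.96; D is limiting.
n(R) = (2/2) × 18.15 = 18.15 mol
mass = 18.15 × 94.70 = 1719 g

1720 g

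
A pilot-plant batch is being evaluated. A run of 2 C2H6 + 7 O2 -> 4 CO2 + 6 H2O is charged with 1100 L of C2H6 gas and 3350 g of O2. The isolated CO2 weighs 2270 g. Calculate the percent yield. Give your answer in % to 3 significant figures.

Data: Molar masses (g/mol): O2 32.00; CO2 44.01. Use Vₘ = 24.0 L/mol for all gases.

n(C2H6) = 1100 / 24.0 = 45.83 mol
n(O2) = 3350 / 32.00 = 104.7 mol
n/ν for C2H6 = 45.83/2 = 22.92
n/ν for O2 = 104.7/7 = 14.96
Smallest n/ν is O2 → limiting reagent.
theoretical n(CO2) = (4/7) × 104.7 = 59.83 mol → 2633 g
% yield = 2270 / 2633 × 100 = 86.21 %

86.2 %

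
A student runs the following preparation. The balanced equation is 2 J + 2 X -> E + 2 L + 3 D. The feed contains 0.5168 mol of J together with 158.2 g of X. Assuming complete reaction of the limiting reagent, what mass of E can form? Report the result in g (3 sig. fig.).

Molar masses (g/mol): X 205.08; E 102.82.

26.6 g

n(J) = 0.5168 mol
n(X) = 158.2 / 205.08 = 0.7714 mol
n/ν for J = 0.5168/2 = 0.2584
n/ν for X = 0.7714/2 = 0.3857
Smallest n/ν is J → limiting reagent.
n(E) = (1/2) × 0.5168 = 0.2584 mol
mass = 0.2584 × 102.82 = 26.57 g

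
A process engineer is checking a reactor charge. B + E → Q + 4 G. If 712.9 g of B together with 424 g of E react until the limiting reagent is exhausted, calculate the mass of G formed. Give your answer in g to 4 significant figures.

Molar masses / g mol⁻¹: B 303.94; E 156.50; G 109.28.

1025 g

n(B) = 712.9 / 303.94 = 2.346 mol
n(E) = 424.0 / 156.50 = 2.709 mol
n/ν for B = 2.346/1 = 2.346
n/ν for E = 2.709/1 = 2.709
Smallest n/ν is B → limiting reagent.
n(G) = (4/1) × 2.346 = 9.384 mol
mass = 9.384 × 109.28 = 1025 g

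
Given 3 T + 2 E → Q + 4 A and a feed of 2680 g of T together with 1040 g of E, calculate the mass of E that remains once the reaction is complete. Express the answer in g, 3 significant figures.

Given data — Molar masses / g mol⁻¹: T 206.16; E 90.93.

252 g

n(T) = 2680 / 206.16 = 13.00 mol
n(E) = 1040 / 90.93 = 11.44 mol
n/ν for T = 13.00/3 = 4.333
n/ν for E = 11.44/2 = 5.720
Smallest n/ν is T → limiting reagent.
E consumed = (2/3) × 13.00 = 8.667 mol
E remaining = 11.44 − 8.667 = 2.773 mol
mass = 2.773 × 90.93 = 252.1 g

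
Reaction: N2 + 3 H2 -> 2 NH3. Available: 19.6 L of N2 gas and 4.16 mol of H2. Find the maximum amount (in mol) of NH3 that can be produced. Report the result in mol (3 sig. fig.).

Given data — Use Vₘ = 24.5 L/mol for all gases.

1.60 mol

n(N2) = 19.60 / 24.5 = 0.8000 mol
n(H2) = 4.160 mol
n/ν for N2 = 0.8000/1 = 0.8000
n/ν for H2 = 4.160/3 = 1.387
Smallest n/ν is N2 → limiting reagent.
n(NH3) = (2/1) × 0.8000 = 1.600 mol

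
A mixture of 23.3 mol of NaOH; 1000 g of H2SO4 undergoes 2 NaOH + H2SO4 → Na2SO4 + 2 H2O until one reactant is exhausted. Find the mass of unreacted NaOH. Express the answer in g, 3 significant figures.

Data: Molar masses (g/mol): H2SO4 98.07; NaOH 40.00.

n(NaOH) = 23.30 mol
n(H2SO4) = 1000 / 98.07 = 10.20 mol
n/ν → NaOH: 11.65, H2SO4: 10.20; H2SO4 is limiting.
NaOH consumed = (2/1) × 10.20 = 20.40 mol
NaOH remaining = 23.30 − 20.40 = 2.900 mol
mass = 2.900 × 40.00 = 116.0 g

116 g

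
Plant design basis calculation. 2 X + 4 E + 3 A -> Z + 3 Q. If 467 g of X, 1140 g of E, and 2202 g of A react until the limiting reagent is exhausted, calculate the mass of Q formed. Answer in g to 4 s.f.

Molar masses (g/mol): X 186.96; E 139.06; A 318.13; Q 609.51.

2284 g

n(X) = 467.0 / 186.96 = 2.498 mol
n(E) = 1140 / 139.06 = 8.198 mol
n(A) = 2202 / 318.13 = 6.922 mol
n/ν for X = 2.498/2 = 1.249
n/ν for E = 8.198/4 = 2.050
n/ν for A = 6.922/3 = 2.307
Smallest n/ν is X → limiting reagent.
n(Q) = (3/2) × 2.498 = 3.747 mol
mass = 3.747 × 609.51 = 2284 g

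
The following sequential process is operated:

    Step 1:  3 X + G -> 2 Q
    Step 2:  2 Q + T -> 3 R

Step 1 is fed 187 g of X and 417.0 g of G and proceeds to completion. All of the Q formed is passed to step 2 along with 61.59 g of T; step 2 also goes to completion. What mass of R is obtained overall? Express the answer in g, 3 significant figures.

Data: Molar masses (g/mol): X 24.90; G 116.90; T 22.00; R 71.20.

535 g

Step 1:
n(X) = 187.0 / 24.90 = 7.510 mol
n(G) = 417.0 / 116.90 = 3.567 mol
n/ν for X = 7.510/3 = 2.503
n/ν for G = 3.567/1 = 3.567
Smallest n/ν is X → limiting reagent.
n(Q) produced = (2/3) × 7.510 = 5.007 mol
Step 2:
n(Q) available = 5.007 mol
n(T) = 61.59 / 22.00 = 2.800 mol
n/ν for Q = 5.007/2 = 2.504
n/ν for T = 2.800/1 = 2.800
Smallest n/ν is Q → limiting reagent.
n(R) = (3/2) × 5.007 = 7.511 mol
mass = 7.511 × 71.20 = 534.8 g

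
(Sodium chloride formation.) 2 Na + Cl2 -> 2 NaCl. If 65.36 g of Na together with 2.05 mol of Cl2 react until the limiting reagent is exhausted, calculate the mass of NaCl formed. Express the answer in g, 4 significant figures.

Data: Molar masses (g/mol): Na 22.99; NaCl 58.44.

166.1 g

n(Na) = 65.36 / 22.99 = 2.843 mol
n(Cl2) = 2.050 mol
n/ν → Na: 1.422, Cl2: 2.050; Na is limiting.
n(NaCl) = (2/2) × 2.843 = 2.843 mol
mass = 2.843 × 58.44 = 166.1 g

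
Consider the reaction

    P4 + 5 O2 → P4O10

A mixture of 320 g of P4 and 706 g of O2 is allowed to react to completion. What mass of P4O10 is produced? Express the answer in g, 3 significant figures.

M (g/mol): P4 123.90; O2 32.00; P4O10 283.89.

733 g

n(P4) = 320.0 / 123.90 = 2.583 mol
n(O2) = 706.0 / 32.00 = 22.06 mol
n/ν for P4 = 2.583/1 = 2.583
n/ν for O2 = 22.06/5 = 4.412
Smallest n/ν is P4 → limiting reagent.
n(P4O10) = (1/1) × 2.583 = 2.583 mol
mass = 2.583 × 283.89 = 733.3 g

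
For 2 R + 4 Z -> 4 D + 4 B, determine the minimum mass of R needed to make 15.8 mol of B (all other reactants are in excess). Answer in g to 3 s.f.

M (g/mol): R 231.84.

n(B) = 15.80 mol
n(R) = (2/4) × 15.80 = 7.900 mol
mass = 7.900 × 231.84 = 1832 g

1830 g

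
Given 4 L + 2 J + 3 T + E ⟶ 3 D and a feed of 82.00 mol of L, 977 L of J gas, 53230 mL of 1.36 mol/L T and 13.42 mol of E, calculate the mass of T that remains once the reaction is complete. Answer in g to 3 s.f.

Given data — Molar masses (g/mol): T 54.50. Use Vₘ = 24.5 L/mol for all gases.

n(L) = 82.00 mol
n(J) = 977.0 / 24.5 = 39.88 mol
n(T) = 1.36 × 53230/1000 = 72.39 mol
n(E) = 13.42 mol
n/ν for L = 82.00/4 = 20.50
n/ν for J = 39.88/2 = 19.94
n/ν for T = 72.39/3 = 24.13
n/ν for E = 13.42/1 = 13.42
Smallest n/ν is E → limiting reagent.
T consumed = (3/1) × 13.42 = 40.26 mol
T remaining = 72.39 − 40.26 = 32.13 mol
mass = 32.13 × 54.50 = 1751 g

1750 g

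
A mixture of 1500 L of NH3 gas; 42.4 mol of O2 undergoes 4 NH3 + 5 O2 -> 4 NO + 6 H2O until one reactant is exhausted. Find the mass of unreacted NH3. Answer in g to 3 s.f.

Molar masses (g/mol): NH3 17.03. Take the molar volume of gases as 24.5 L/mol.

n(NH3) = 1500 / 24.5 = 61.22 mol
n(O2) = 42.40 mol
n/ν for NH3 = 61.22/4 = 15.31
n/ν for O2 = 42.40/5 = 8.480
Smallest n/ν is O2 → limiting reagent.
NH3 consumed = (4/5) × 42.40 = 33.92 mol
NH3 remaining = 61.22 − 33.92 = 27.30 mol
mass = 27.30 × 17.03 = 464.9 g

465 g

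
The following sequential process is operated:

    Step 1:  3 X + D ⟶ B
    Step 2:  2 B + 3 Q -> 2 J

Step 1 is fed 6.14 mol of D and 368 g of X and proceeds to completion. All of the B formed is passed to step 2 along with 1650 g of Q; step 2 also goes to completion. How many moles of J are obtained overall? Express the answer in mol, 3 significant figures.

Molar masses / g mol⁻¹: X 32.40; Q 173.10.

3.79 mol

Step 1:
n(D) = 6.140 mol
n(X) = 368.0 / 32.40 = 11.36 mol
n/ν → D: 6.140, X: 3.787; X is limiting.
n(B) produced = (1/3) × 11.36 = 3.787 mol
Step 2:
n(B) available = 3.787 mol
n(Q) = 1650 / 173.10 = 9.532 mol
n/ν → B: 1.894, Q: 3.177; B is limiting.
n(J) = (2/2) × 3.787 = 3.787 mol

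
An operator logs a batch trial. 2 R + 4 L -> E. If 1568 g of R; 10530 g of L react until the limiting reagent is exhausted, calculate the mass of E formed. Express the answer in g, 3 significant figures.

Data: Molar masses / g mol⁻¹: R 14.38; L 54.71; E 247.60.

n(R) = 1568 / 14.38 = 109.0 mol
n(L) = 10530 / 54.71 = 192.5 mol
n/ν for R = 109.0/2 = 54.50
n/ν for L = 192.5/4 = 48.13
Smallest n/ν is L → limiting reagent.
n(E) = (1/4) × 192.5 = 48.13 mol
mass = 48.13 × 247.60 = 11920 g

11900 g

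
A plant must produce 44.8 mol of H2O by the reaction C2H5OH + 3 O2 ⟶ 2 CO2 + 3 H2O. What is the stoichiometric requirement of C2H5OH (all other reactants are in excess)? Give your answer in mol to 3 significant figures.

n(H2O) = 44.80 mol
n(C2H5OH) = (1/3) × 44.80 = 14.93 mol

14.9 mol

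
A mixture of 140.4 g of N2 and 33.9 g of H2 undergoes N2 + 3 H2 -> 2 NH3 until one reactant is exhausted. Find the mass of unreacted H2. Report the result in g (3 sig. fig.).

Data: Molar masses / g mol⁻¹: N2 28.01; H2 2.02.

n(N2) = 140.4 / 28.01 = 5.012 mol
n(H2) = 33.90 / 2.02 = 16.78 mol
n/ν → N2: 5.012, H2: 5.593; N2 is limiting.
H2 consumed = (3/1) × 5.012 = 15.04 mol
H2 remaining = 16.78 − 15.04 = 1.740 mol
mass = 1.740 × 2.02 = 3.515 g

3.52 g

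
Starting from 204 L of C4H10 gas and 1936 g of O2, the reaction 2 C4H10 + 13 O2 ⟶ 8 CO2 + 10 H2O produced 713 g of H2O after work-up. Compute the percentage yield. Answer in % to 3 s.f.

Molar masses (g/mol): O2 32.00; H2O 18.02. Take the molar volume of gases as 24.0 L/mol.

93.1 %

n(C4H10) = 204.0 / 24.0 = 8.500 mol
n(O2) = 1936 / 32.00 = 60.50 mol
n/ν for C4H10 = 8.500/2 = 4.250
n/ν for O2 = 60.50/13 = 4.654
Smallest n/ν is C4H10 → limiting reagent.
theoretical n(H2O) = (10/2) × 8.500 = 42.50 mol → 765.9 g
% yield = 713 / 765.9 × 100 = 93.09 %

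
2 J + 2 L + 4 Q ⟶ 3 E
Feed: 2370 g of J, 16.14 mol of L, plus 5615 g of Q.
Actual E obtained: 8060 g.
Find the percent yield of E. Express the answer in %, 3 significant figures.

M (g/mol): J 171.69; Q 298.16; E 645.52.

n(J) = 2370 / 171.69 = 13.80 mol
n(L) = 16.14 mol
n(Q) = 5615 / 298.16 = 18.83 mol
n/ν for J = 13.80/2 = 6.900
n/ν for L = 16.14/2 = 8.070
n/ν for Q = 18.83/4 = 4.708
Smallest n/ν is Q → limiting reagent.
theoretical n(E) = (3/4) × 18.83 = 14.12 mol → 9115 g
% yield = 8060 / 9115 × 100 = 88.43 %

88.4 %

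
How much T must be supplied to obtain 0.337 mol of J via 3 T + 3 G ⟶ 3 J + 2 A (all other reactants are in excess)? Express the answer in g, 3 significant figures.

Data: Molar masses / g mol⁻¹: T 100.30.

33.8 g

n(J) = 0.3370 mol
n(T) = (3/3) × 0.3370 = 0.3370 mol
mass = 0.3370 × 100.30 = 33.80 g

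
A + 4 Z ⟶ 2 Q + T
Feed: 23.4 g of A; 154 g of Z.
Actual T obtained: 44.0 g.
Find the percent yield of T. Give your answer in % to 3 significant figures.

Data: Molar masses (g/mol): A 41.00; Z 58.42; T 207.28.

37.2 %

n(A) = 23.40 / 41.00 = 0.5707 mol
n(Z) = 154.0 / 58.42 = 2.636 mol
n/ν → A: 0.5707, Z: 0.6590; A is limiting.
theoretical n(T) = (1/1) × 0.5707 = 0.5707 mol → 118.3 g
% yield = 44.0 / 118.3 × 100 = 37.19 %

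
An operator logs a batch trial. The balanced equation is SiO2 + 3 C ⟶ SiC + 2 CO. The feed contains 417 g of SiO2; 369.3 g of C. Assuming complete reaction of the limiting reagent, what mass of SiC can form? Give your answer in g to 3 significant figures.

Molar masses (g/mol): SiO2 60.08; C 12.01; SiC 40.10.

n(SiO2) = 417.0 / 60.08 = 6.941 mol
n(C) = 369.3 / 12.01 = 30.75 mol
n/ν for SiO2 = 6.941/1 = 6.941
n/ν for C = 30.75/3 = 10.25
Smallest n/ν is SiO2 → limiting reagent.
n(SiC) = (1/1) × 6.941 = 6.941 mol
mass = 6.941 × 40.10 = 278.3 g

278 g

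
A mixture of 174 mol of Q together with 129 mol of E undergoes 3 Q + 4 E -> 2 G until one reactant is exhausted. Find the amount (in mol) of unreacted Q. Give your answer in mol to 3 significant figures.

n(Q) = 174.0 mol
n(E) = 129.0 mol
n/ν for Q = 174.0/3 = 58.00
n/ν for E = 129.0/4 = 32.25
Smallest n/ν is E → limiting reagent.
Q consumed = (3/4) × 129.0 = 96.75 mol
Q remaining = 174.0 − 96.75 = 77.25 mol

77.3 mol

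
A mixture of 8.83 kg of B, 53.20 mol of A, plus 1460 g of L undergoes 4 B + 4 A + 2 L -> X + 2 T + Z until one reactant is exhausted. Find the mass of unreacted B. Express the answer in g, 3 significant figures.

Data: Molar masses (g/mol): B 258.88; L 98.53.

1160 g

n(B) = 8.830×1000 / 258.88 = 34.11 mol
n(A) = 53.20 mol
n(L) = 1460 / 98.53 = 14.82 mol
n/ν for B = 34.11/4 = 8.528
n/ν for A = 53.20/4 = 13.30
n/ν for L = 14.82/2 = 7.410
Smallest n/ν is L → limiting reagent.
B consumed = (4/2) × 14.82 = 29.64 mol
B remaining = 34.11 − 29.64 = 4.470 mol
mass = 4.470 × 258.88 = 1157 g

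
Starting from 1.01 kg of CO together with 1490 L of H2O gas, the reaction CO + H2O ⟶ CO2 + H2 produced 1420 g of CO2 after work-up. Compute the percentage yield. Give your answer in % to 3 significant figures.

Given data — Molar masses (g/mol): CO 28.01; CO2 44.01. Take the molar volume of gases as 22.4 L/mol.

n(CO) = 1.010×1000 / 28.01 = 36.06 mol
n(H2O) = 1490 / 22.4 = 66.52 mol
n/ν for CO = 36.06/1 = 36.06
n/ν for H2O = 66.52/1 = 66.52
Smallest n/ν is CO → limiting reagent.
theoretical n(CO2) = (1/1) × 36.06 = 36.06 mol → 1587 g
% yield = 1420 / 1587 × 100 = 89.48 %

89.5 %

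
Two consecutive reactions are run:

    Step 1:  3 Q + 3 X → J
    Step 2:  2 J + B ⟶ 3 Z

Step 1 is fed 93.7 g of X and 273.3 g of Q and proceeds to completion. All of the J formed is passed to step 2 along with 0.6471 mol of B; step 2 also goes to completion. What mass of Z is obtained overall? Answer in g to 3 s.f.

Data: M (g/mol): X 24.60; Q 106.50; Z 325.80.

418 g

Step 1:
n(X) = 93.70 / 24.60 = 3.809 mol
n(Q) = 273.3 / 106.50 = 2.566 mol
n/ν for X = 3.809/3 = 1.270
n/ν for Q = 2.566/3 = 0.8553
Smallest n/ν is Q → limiting reagent.
n(J) produced = (1/3) × 2.566 = 0.8553 mol
Step 2:
n(J) available = 0.8553 mol
n(B) = 0.6471 mol
n/ν for J = 0.8553/2 = 0.4277
n/ν for B = 0.6471/1 = 0.6471
Smallest n/ν is J → limiting reagent.
n(Z) = (3/2) × 0.8553 = 1.283 mol
mass = 1.283 × 325.80 = 418.0 g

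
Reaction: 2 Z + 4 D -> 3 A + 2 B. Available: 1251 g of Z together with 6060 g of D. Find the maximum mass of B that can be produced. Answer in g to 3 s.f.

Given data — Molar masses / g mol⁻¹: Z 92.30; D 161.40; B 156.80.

2130 g

n(Z) = 1251 / 92.30 = 13.55 mol
n(D) = 6060 / 161.40 = 37.55 mol
n/ν → Z: 6.775, D: 9.388; Z is limiting.
n(B) = (2/2) × 13.55 = 13.55 mol
mass = 13.55 × 156.80 = 2125 g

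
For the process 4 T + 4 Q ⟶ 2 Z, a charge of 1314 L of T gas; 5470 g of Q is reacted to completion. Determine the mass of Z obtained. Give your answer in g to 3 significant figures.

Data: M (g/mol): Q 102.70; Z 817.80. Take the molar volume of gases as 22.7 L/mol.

n(T) = 1314 / 22.7 = 57.89 mol
n(Q) = 5470 / 102.70 = 53.26 mol
n/ν for T = 57.89/4 = 14.47
n/ν for Q = 53.26/4 = 13.32
Smallest n/ν is Q → limiting reagent.
n(Z) = (2/4) × 53.26 = 26.63 mol
mass = 26.63 × 817.80 = 21780 g

21800 g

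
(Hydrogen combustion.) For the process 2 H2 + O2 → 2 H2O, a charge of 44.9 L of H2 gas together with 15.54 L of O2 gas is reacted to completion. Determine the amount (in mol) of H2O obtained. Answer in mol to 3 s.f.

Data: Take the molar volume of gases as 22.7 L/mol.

n(H2) = 44.90 / 22.7 = 1.978 mol
n(O2) = 15.54 / 22.7 = 0.6846 mol
n/ν for H2 = 1.978/2 = 0.9890
n/ν for O2 = 0.6846/1 = 0.6846
Smallest n/ν is O2 → limiting reagent.
n(H2O) = (2/1) × 0.6846 = 1.369 mol

1.37 mol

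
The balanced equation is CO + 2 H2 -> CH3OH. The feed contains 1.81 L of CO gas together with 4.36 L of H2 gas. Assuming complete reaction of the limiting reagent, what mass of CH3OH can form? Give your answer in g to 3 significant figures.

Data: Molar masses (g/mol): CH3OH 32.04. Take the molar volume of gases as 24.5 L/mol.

n(CO) = 1.810 / 24.5 = 0.07388 mol
n(H2) = 4.360 / 24.5 = 0.1780 mol
n/ν for CO = 0.07388/1 = 0.07388
n/ν for H2 = 0.1780/2 = 0.08900
Smallest n/ν is CO → limiting reagent.
n(CH3OH) = (1/1) × 0.07388 = 0.07388 mol
mass = 0.07388 × 32.04 = 2.367 g

2.37 g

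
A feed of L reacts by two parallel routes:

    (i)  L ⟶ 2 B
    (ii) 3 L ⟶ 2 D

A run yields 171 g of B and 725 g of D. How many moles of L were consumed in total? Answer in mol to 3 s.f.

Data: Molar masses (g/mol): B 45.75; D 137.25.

9.79 mol

n(B) = 171 / 45.75 = 3.738 mol
n(D) = 725 / 137.25 = 5.282 mol
n(L) via (i) = (1/2)×3.738 = 1.869 mol
n(L) via (ii) = (3/2)×5.282 = 7.923 mol
total n(L) = 1.869 + 7.923 = 9.792 mol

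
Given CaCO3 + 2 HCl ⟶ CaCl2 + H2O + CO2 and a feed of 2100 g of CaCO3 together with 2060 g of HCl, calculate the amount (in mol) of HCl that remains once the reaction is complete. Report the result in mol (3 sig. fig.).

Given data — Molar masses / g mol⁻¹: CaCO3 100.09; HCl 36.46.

14.5 mol

n(CaCO3) = 2100 / 100.09 = 20.98 mol
n(HCl) = 2060 / 36.46 = 56.50 mol
n/ν for CaCO3 = 20.98/1 = 20.98
n/ν for HCl = 56.50/2 = 28.25
Smallest n/ν is CaCO3 → limiting reagent.
HCl consumed = (2/1) × 20.98 = 41.96 mol
HCl remaining = 56.50 − 41.96 = 14.54 mol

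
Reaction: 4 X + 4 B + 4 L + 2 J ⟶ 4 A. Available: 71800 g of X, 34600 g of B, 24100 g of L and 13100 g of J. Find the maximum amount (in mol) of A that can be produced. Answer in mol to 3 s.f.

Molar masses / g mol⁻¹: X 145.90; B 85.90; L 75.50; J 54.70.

n(X) = 71800 / 145.90 = 492.1 mol
n(B) = 34600 / 85.90 = 402.8 mol
n(L) = 24100 / 75.50 = 319.2 mol
n(J) = 13100 / 54.70 = 239.5 mol
n/ν for X = 492.1/4 = 123.0
n/ν for B = 402.8/4 = 100.7
n/ν for L = 319.2/4 = 79.80
n/ν for J = 239.5/2 = 119.8
Smallest n/ν is L → limiting reagent.
n(A) = (4/4) × 319.2 = 319.2 mol

319 mol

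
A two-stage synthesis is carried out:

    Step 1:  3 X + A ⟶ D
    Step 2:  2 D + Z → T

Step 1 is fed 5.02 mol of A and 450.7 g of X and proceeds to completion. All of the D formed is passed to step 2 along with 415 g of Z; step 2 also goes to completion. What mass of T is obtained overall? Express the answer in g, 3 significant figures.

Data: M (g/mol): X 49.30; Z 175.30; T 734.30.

1120 g

Step 1:
n(A) = 5.020 mol
n(X) = 450.7 / 49.30 = 9.142 mol
n/ν for A = 5.020/1 = 5.020
n/ν for X = 9.142/3 = 3.047
Smallest n/ν is X → limiting reagent.
n(D) produced = (1/3) × 9.142 = 3.047 mol
Step 2:
n(D) available = 3.047 mol
n(Z) = 415.0 / 175.30 = 2.367 mol
n/ν for D = 3.047/2 = 1.524
n/ν for Z = 2.367/1 = 2.367
Smallest n/ν is D → limiting reagent.
n(T) = (1/2) × 3.047 = 1.524 mol
mass = 1.524 × 734.30 = 1119 g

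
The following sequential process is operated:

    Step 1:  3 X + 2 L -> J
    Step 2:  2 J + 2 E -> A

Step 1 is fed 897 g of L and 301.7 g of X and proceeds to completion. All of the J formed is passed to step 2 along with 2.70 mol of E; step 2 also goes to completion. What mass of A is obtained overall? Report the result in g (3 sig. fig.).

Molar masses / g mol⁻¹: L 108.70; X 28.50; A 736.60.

Step 1:
n(L) = 897.0 / 108.70 = 8.252 mol
n(X) = 301.7 / 28.50 = 10.59 mol
n/ν → L: 4.126, X: 3.530; X is limiting.
n(J) produced = (1/3) × 10.59 = 3.530 mol
Step 2:
n(J) available = 3.530 mol
n(E) = 2.700 mol
n/ν → J: 1.765, E: 1.350; E is limiting.
n(A) = (1/2) × 2.700 = 1.350 mol
mass = 1.350 × 736.60 = 994.4 g

994 g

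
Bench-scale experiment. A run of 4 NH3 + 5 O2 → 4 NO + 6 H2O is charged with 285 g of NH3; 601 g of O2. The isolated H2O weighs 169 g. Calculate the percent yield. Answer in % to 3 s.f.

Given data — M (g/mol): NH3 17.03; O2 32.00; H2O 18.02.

41.6 %

n(NH3) = 285.0 / 17.03 = 16.74 mol
n(O2) = 601.0 / 32.00 = 18.78 mol
n/ν for NH3 = 16.74/4 = 4.185
n/ν for O2 = 18.78/5 = 3.756
Smallest n/ν is O2 → limiting reagent.
theoretical n(H2O) = (6/5) × 18.78 = 22.54 mol → 406.2 g
% yield = 169 / 406.2 × 100 = 41.61 %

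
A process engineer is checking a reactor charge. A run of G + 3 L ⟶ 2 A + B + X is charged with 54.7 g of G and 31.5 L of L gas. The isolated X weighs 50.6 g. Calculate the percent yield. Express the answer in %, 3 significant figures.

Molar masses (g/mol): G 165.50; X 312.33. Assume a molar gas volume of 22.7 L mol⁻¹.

49.0 %

n(G) = 54.70 / 165.50 = 0.3305 mol
n(L) = 31.50 / 22.7 = 1.388 mol
n/ν for G = 0.3305/1 = 0.3305
n/ν for L = 1.388/3 = 0.4627
Smallest n/ν is G → limiting reagent.
theoretical n(X) = (1/1) × 0.3305 = 0.3305 mol → 103.2 g
% yield = 50.6 / 103.2 × 100 = 49.03 %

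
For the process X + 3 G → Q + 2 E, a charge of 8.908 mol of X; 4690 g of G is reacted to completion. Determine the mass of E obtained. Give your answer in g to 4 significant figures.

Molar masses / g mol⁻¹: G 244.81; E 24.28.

n(X) = 8.908 mol
n(G) = 4690 / 244.81 = 19.16 mol
n/ν for X = 8.908/1 = 8.908
n/ν for G = 19.16/3 = 6.387
Smallest n/ν is G → limiting reagent.
n(E) = (2/3) × 19.16 = 12.77 mol
mass = 12.77 × 24.28 = 310.1 g

310.1 g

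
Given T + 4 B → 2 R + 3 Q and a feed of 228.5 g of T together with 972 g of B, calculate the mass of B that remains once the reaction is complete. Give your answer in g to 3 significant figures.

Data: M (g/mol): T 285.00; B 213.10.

n(T) = 228.5 / 285.00 = 0.8018 mol
n(B) = 972.0 / 213.10 = 4.561 mol
n/ν → T: 0.8018, B: 1.140; T is limiting.
B consumed = (4/1) × 0.8018 = 3.207 mol
B remaining = 4.561 − 3.207 = 1.354 mol
mass = 1.354 × 213.10 = 288.5 g

289 g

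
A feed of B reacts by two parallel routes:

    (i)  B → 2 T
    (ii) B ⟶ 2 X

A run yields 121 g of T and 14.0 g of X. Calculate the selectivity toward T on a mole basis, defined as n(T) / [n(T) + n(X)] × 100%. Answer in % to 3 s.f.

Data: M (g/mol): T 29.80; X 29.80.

n(T) = 121 / 29.80 = 4.060 mol
n(X) = 14.0 / 29.80 = 0.4698 mol
selectivity = 4.060/(4.060+0.4698) × 100 = 89.63 %

89.6 %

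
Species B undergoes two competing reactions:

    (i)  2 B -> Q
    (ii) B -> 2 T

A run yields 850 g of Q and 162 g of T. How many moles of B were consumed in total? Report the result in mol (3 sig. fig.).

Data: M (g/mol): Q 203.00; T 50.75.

n(Q) = 850 / 203.00 = 4.187 mol
n(T) = 162 / 50.75 = 3.192 mol
n(B) via (i) = (2/1)×4.187 = 8.374 mol
n(B) via (ii) = (1/2)×3.192 = 1.596 mol
total n(B) = 8.374 + 1.596 = 9.970 mol

9.97 mol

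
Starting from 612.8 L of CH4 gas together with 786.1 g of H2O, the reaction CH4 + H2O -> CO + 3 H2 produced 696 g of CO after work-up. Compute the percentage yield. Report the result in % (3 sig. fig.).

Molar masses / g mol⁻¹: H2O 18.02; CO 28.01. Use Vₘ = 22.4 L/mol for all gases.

90.8 %

n(CH4) = 612.8 / 22.4 = 27.36 mol
n(H2O) = 786.1 / 18.02 = 43.62 mol
n/ν for CH4 = 27.36/1 = 27.36
n/ν for H2O = 43.62/1 = 43.62
Smallest n/ν is CH4 → limiting reagent.
theoretical n(CO) = (1/1) × 27.36 = 27.36 mol → 766.4 g
% yield = 696 / 766.4 × 100 = 90.81 %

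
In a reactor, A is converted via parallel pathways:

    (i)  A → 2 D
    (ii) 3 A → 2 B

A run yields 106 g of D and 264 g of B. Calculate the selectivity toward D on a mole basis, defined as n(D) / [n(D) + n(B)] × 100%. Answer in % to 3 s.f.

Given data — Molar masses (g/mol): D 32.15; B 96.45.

54.6 %

n(D) = 106 / 32.15 = 3.297 mol
n(B) = 264 / 96.45 = 2.737 mol
selectivity = 3.297/(3.297+2.737) × 100 = 54.64 %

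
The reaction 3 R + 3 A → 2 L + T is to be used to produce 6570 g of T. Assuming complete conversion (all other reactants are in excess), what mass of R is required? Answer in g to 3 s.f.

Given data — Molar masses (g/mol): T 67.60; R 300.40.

n(T) = 6570 / 67.60 = 97.19 mol
n(R) = (3/1) × 97.19 = 291.6 mol
mass = 291.6 × 300.40 = 87600 g

87600 g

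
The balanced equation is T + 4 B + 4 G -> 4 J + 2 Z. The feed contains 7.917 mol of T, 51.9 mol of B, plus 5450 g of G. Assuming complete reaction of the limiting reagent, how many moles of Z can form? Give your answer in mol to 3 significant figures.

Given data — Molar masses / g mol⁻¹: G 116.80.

15.8 mol

n(T) = 7.917 mol
n(B) = 51.90 mol
n(G) = 5450 / 116.80 = 46.66 mol
n/ν → T: 7.917, B: 12.98, G: 11.67; T is limiting.
n(Z) = (2/1) × 7.917 = 15.83 mol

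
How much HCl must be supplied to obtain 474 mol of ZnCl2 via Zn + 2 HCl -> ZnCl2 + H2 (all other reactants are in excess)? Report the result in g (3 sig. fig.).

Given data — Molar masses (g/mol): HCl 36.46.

n(ZnCl2) = 474.0 mol
n(HCl) = (2/1) × 474.0 = 948.0 mol
mass = 948.0 × 36.46 = 34560 g

34600 g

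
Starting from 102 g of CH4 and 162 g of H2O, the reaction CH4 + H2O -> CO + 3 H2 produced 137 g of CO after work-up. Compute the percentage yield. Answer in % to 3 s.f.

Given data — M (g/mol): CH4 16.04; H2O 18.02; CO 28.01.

n(CH4) = 102.0 / 16.04 = 6.359 mol
n(H2O) = 162.0 / 18.02 = 8.990 mol
n/ν → CH4: 6.359, H2O: 8.990; CH4 is limiting.
theoretical n(CO) = (1/1) × 6.359 = 6.359 mol → 178.1 g
% yield = 137 / 178.1 × 100 = 76.92 %

76.9 %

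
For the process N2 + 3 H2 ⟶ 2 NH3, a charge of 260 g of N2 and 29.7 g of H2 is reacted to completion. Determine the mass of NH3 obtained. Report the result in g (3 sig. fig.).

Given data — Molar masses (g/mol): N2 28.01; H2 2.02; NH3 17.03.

n(N2) = 260.0 / 28.01 = 9.282 mol
n(H2) = 29.70 / 2.02 = 14.70 mol
n/ν → N2: 9.282, H2: 4.900; H2 is limiting.
n(NH3) = (2/3) × 14.70 = 9.800 mol
mass = 9.800 × 17.03 = 166.9 g

167 g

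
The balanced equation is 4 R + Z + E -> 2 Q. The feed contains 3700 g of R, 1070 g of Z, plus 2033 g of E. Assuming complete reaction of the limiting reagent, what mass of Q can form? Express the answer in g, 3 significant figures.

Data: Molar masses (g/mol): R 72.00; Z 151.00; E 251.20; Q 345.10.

n(R) = 3700 / 72.00 = 51.39 mol
n(Z) = 1070 / 151.00 = 7.086 mol
n(E) = 2033 / 251.20 = 8.093 mol
n/ν for R = 51.39/4 = 12.85
n/ν for Z = 7.086/1 = 7.086
n/ν for E = 8.093/1 = 8.093
Smallest n/ν is Z → limiting reagent.
n(Q) = (2/1) × 7.086 = 14.17 mol
mass = 14.17 × 345.10 = 4890 g

4890 g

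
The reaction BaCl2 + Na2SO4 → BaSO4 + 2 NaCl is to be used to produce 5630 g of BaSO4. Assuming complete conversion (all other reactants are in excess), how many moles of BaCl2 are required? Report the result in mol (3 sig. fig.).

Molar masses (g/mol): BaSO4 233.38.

n(BaSO4) = 5630 / 233.38 = 24.12 mol
n(BaCl2) = (1/1) × 24.12 = 24.12 mol

24.1 mol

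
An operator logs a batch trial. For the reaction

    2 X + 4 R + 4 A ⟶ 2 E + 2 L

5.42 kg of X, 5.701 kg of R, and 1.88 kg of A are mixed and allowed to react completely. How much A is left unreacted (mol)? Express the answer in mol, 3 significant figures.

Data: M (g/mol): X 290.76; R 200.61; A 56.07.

5.11 mol

n(X) = 5.420×1000 / 290.76 = 18.64 mol
n(R) = 5.701×1000 / 200.61 = 28.42 mol
n(A) = 1.880×1000 / 56.07 = 33.53 mol
n/ν for X = 18.64/2 = 9.320
n/ν for R = 28.42/4 = 7.105
n/ν for A = 33.53/4 = 8.383
Smallest n/ν is R → limiting reagent.
A consumed = (4/4) × 28.42 = 28.42 mol
A remaining = 33.53 − 28.42 = 5.110 mol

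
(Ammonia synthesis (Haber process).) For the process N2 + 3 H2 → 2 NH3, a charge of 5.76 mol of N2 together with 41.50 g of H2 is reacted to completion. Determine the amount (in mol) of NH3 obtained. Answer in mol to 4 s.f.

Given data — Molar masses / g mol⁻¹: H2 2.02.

11.52 mol

n(N2) = 5.760 mol
n(H2) = 41.50 / 2.02 = 20.54 mol
n/ν → N2: 5.760, H2: 6.847; N2 is limiting.
n(NH3) = (2/1) × 5.760 = 11.52 mol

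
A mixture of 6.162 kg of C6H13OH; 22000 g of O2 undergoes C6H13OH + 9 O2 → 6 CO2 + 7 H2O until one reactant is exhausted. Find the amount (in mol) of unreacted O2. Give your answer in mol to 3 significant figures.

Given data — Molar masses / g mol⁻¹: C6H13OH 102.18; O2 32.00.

145 mol

n(C6H13OH) = 6.162×1000 / 102.18 = 60.31 mol
n(O2) = 22000 / 32.00 = 687.5 mol
n/ν for C6H13OH = 60.31/1 = 60.31
n/ν for O2 = 687.5/9 = 76.39
Smallest n/ν is C6H13OH → limiting reagent.
O2 consumed = (9/1) × 60.31 = 542.8 mol
O2 remaining = 687.5 − 542.8 = 144.7 mol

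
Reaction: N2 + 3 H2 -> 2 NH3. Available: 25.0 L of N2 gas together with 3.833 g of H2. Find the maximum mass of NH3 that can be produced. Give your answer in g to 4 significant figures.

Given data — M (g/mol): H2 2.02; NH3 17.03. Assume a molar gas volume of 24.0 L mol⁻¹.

n(N2) = 25.00 / 24.0 = 1.042 mol
n(H2) = 3.833 / 2.02 = 1.898 mol
n/ν → N2: 1.042, H2: 0.6327; H2 is limiting.
n(NH3) = (2/3) × 1.898 = 1.265 mol
mass = 1.265 × 17.03 = 21.54 g

21.54 g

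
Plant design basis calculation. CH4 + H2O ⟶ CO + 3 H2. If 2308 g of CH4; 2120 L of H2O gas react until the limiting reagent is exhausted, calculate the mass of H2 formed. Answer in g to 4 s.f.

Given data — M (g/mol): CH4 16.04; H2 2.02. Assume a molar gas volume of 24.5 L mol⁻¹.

524.4 g

n(CH4) = 2308 / 16.04 = 143.9 mol
n(H2O) = 2120 / 24.5 = 86.53 mol
n/ν for CH4 = 143.9/1 = 143.9
n/ν for H2O = 86.53/1 = 86.53
Smallest n/ν is H2O → limiting reagent.
n(H2) = (3/1) × 86.53 = 259.6 mol
mass = 259.6 × 2.02 = 524.4 g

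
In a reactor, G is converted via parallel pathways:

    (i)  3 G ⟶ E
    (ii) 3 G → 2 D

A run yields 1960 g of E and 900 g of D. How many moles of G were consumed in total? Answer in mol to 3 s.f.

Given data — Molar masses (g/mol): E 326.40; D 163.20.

n(E) = 1960 / 326.40 = 6.005 mol
n(D) = 900 / 163.20 = 5.515 mol
n(G) via (i) = (3/1)×6.005 = 18.02 mol
n(G) via (ii) = (3/2)×5.515 = 8.273 mol
total n(G) = 18.02 + 8.273 = 26.29 mol

26.3 mol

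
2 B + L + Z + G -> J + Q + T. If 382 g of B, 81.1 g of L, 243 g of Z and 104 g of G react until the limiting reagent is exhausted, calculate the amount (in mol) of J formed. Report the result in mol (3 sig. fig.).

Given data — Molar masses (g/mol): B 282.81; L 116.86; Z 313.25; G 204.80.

n(B) = 382.0 / 282.81 = 1.351 mol
n(L) = 81.10 / 116.86 = 0.6940 mol
n(Z) = 243.0 / 313.25 = 0.7757 mol
n(G) = 104.0 / 204.80 = 0.5078 mol
n/ν for B = 1.351/2 = 0.6755
n/ν for L = 0.6940/1 = 0.6940
n/ν for Z = 0.7757/1 = 0.7757
n/ν for G = 0.5078/1 = 0.5078
Smallest n/ν is G → limiting reagent.
n(J) = (1/1) × 0.5078 = 0.5078 mol

0.508 mol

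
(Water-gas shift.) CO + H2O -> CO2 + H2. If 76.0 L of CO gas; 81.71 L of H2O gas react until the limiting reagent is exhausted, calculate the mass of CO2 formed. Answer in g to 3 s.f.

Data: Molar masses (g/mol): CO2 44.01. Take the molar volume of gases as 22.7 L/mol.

147 g

n(CO) = 76.00 / 22.7 = 3.348 mol
n(H2O) = 81.71 / 22.7 = 3.600 mol
n/ν for CO = 3.348/1 = 3.348
n/ν for H2O = 3.600/1 = 3.600
Smallest n/ν is CO → limiting reagent.
n(CO2) = (1/1) × 3.348 = 3.348 mol
mass = 3.348 × 44.01 = 147.3 g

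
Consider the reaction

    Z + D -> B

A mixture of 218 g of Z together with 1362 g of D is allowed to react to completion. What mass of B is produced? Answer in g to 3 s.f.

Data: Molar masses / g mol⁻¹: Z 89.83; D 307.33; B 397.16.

964 g

n(Z) = 218.0 / 89.83 = 2.427 mol
n(D) = 1362 / 307.33 = 4.432 mol
n/ν → Z: 2.427, D: 4.432; Z is limiting.
n(B) = (1/1) × 2.427 = 2.427 mol
mass = 2.427 × 397.16 = 963.9 g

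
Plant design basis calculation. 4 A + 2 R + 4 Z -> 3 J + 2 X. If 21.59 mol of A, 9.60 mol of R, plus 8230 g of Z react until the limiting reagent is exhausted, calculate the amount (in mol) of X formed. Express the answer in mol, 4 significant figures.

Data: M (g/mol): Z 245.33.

9.600 mol

n(A) = 21.59 mol
n(R) = 9.600 mol
n(Z) = 8230 / 245.33 = 33.55 mol
n/ν → A: 5.398, R: 4.800, Z: 8.388; R is limiting.
n(X) = (2/2) × 9.600 = 9.600 mol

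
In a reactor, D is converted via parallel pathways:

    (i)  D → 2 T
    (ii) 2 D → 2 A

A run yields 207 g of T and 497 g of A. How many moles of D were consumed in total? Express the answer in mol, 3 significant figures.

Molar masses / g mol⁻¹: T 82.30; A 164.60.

n(T) = 207 / 82.30 = 2.515 mol
n(A) = 497 / 164.60 = 3.019 mol
n(D) via (i) = (1/2)×2.515 = 1.258 mol
n(D) via (ii) = (2/2)×3.019 = 3.019 mol
total n(D) = 1.258 + 3.019 = 4.277 mol

4.28 mol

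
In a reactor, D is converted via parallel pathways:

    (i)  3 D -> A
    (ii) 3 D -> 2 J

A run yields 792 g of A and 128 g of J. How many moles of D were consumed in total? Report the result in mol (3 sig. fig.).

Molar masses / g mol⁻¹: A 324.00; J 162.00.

8.52 mol

n(A) = 792 / 324.00 = 2.444 mol
n(J) = 128 / 162.00 = 0.7901 mol
n(D) via (i) = (3/1)×2.444 = 7.332 mol
n(D) via (ii) = (3/2)×0.7901 = 1.185 mol
total n(D) = 7.332 + 1.185 = 8.517 mol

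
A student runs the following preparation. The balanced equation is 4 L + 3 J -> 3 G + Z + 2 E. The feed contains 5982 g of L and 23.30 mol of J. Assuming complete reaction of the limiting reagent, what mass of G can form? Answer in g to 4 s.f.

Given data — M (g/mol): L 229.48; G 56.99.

1114 g

n(L) = 5982 / 229.48 = 26.07 mol
n(J) = 23.30 mol
n/ν → L: 6.518, J: 7.767; L is limiting.
n(G) = (3/4) × 26.07 = 19.55 mol
mass = 19.55 × 56.99 = 1114 g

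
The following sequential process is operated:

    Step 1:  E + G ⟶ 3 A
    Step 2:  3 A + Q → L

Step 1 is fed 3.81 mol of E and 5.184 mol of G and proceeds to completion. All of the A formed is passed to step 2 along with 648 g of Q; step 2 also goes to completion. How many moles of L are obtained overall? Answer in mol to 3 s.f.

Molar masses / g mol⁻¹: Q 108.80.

Step 1:
n(E) = 3.810 mol
n(G) = 5.184 mol
n/ν for E = 3.810/1 = 3.810
n/ν for G = 5.184/1 = 5.184
Smallest n/ν is E → limiting reagent.
n(A) produced = (3/1) × 3.810 = 11.43 mol
Step 2:
n(A) available = 11.43 mol
n(Q) = 648.0 / 108.80 = 5.956 mol
n/ν for A = 11.43/3 = 3.810
n/ν for Q = 5.956/1 = 5.956
Smallest n/ν is A → limiting reagent.
n(L) = (1/3) × 11.43 = 3.810 mol

3.81 mol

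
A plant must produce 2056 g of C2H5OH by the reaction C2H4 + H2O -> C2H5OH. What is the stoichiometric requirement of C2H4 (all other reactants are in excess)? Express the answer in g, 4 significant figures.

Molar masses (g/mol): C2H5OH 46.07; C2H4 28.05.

1252 g

n(C2H5OH) = 2056 / 46.07 = 44.63 mol
n(C2H4) = (1/1) × 44.63 = 44.63 mol
mass = 44.63 × 28.05 = 1252 g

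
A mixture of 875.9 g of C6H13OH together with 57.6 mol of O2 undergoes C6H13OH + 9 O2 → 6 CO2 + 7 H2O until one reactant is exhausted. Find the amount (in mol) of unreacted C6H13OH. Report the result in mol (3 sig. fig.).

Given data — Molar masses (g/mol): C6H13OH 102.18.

2.17 mol

n(C6H13OH) = 875.9 / 102.18 = 8.572 mol
n(O2) = 57.60 mol
n/ν for C6H13OH = 8.572/1 = 8.572
n/ν for O2 = 57.60/9 = 6.400
Smallest n/ν is O2 → limiting reagent.
C6H13OH consumed = (1/9) × 57.60 = 6.400 mol
C6H13OH remaining = 8.572 − 6.400 = 2.172 mol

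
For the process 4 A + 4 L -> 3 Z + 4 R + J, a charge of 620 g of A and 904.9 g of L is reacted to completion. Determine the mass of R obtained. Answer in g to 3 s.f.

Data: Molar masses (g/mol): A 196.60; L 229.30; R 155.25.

490 g

n(A) = 620.0 / 196.60 = 3.154 mol
n(L) = 904.9 / 229.30 = 3.946 mol
n/ν for A = 3.154/4 = 0.7885
n/ν for L = 3.946/4 = 0.9865
Smallest n/ν is A → limiting reagent.
n(R) = (4/4) × 3.154 = 3.154 mol
mass = 3.154 × 155.25 = 489.7 g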